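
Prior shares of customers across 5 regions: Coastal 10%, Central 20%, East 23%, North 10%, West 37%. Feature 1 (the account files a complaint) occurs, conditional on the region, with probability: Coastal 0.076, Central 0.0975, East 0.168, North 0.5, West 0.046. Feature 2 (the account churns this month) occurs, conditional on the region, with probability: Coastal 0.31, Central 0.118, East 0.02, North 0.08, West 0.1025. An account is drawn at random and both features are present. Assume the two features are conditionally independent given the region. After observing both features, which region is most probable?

Prior × likelihood for each hypothesis:
  Coastal: 0.1 × 0.076 × 0.31 = 0.002356
  Central: 0.2 × 0.0975 × 0.118 = 0.002301
  East: 0.23 × 0.168 × 0.02 = 0.0007728
  North: 0.1 × 0.5 × 0.08 = 0.004
  West: 0.37 × 0.046 × 0.1025 = 0.00174455
Total = 0.01117435.
Largest term belongs to North, so North is most probable.

North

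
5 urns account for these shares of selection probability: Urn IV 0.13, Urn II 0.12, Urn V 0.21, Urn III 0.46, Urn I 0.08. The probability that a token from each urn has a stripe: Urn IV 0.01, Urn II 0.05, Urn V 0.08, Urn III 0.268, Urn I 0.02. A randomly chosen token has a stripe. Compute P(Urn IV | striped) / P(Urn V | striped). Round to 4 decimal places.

0.0774

By Bayes' rule, posterior ∝ prior × likelihood:
  Urn IV: 0.13 × 0.01 = 0.0013
  Urn II: 0.12 × 0.05 = 0.006
  Urn V: 0.21 × 0.08 = 0.0168
  Urn III: 0.46 × 0.268 = 0.12328
  Urn I: 0.08 × 0.02 = 0.0016
Sum = 0.14898.
The ratio is 0.0013 / 0.0168 (the normalizer cancels) = 0.0774.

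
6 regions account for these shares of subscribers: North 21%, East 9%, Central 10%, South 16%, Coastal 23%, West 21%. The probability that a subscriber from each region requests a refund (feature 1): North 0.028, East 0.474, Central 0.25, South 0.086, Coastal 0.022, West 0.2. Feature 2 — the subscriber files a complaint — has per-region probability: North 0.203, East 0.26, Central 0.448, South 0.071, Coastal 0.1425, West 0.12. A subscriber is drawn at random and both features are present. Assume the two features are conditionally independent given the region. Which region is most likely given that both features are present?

Prior × likelihood for each hypothesis:
  North: 0.21 × 0.028 × 0.203 = 0.00119364
  East: 0.09 × 0.474 × 0.26 = 0.0110916
  Central: 0.1 × 0.25 × 0.448 = 0.0112
  South: 0.16 × 0.086 × 0.071 = 0.00097696
  Coastal: 0.23 × 0.022 × 0.1425 = 0.00072105
  West: 0.21 × 0.2 × 0.12 = 0.00504
Total = 0.03022325.
Largest term belongs to Central, so Central is most probable.

Central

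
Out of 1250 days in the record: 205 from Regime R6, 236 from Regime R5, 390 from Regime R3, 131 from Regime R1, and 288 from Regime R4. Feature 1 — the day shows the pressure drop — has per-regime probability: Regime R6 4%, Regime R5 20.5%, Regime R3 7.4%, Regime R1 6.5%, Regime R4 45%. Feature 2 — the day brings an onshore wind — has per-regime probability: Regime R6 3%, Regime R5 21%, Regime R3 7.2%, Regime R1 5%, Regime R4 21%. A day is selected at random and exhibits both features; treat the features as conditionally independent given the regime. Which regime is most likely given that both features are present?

Compute prior × likelihood for every hypothesis:
  Regime R6: 0.164 × 0.04 × 0.03 = 0.0001968
  Regime R5: 0.1888 × 0.205 × 0.21 = 0.00812784
  Regime R3: 0.312 × 0.074 × 0.072 = 0.001662336
  Regime R1: 0.1048 × 0.065 × 0.05 = 0.0003406
  Regime R4: 0.2304 × 0.45 × 0.21 = 0.0217728
Sum = 0.032100376.
Largest term belongs to Regime R4, so Regime R4 is most probable.

Regime R4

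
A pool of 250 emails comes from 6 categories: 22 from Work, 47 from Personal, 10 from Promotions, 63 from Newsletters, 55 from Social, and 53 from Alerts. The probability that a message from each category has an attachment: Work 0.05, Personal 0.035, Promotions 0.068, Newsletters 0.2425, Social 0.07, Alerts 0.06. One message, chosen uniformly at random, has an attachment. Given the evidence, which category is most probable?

Newsletters

By Bayes' rule, posterior ∝ prior × likelihood:
  Work: 0.088 × 0.05 = 0.0044
  Personal: 0.188 × 0.035 = 0.00658
  Promotions: 0.04 × 0.068 = 0.00272
  Newsletters: 0.252 × 0.2425 = 0.06111
  Social: 0.22 × 0.07 = 0.0154
  Alerts: 0.212 × 0.06 = 0.01272
Total = 0.10293.
Largest term belongs to Newsletters, so Newsletters is most probable.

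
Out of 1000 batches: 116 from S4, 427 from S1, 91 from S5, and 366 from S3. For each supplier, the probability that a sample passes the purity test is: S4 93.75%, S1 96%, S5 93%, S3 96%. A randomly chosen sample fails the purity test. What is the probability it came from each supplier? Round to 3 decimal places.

Taking complements, P(off-spec | each) = S4 0.0625, S1 0.04, S5 0.07, S3 0.04.
Prior × likelihood for each hypothesis:
  S4: 0.116 × 0.0625 = 0.00725
  S1: 0.427 × 0.04 = 0.01708
  S5: 0.091 × 0.07 = 0.00637
  S3: 0.366 × 0.04 = 0.01464
Sum = 0.04534.
P(S4 | off-spec) = 0.00725/0.04534 ≈ 0.160
P(S1 | off-spec) = 0.01708/0.04534 ≈ 0.377
P(S5 | off-spec) = 0.00637/0.04534 ≈ 0.140
P(S3 | off-spec) = 0.01464/0.04534 ≈ 0.323
(Check: 0.160+0.377+0.140+0.323 = 1.000.)

S4 0.160, S1 0.377, S5 0.140, S3 0.323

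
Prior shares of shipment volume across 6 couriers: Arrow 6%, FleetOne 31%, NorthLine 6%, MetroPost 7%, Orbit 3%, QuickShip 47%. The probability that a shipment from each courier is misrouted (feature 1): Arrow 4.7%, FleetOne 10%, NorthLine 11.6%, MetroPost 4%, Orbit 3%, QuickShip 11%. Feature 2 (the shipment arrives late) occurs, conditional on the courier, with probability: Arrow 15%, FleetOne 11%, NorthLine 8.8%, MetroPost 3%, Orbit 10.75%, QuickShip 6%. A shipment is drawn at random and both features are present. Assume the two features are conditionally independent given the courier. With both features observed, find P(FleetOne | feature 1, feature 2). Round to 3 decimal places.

By Bayes' rule, posterior ∝ prior × likelihood:
  Arrow: 0.06 × 0.047 × 0.15 = 0.000423
  FleetOne: 0.31 × 0.1 × 0.11 = 0.00341
  NorthLine: 0.06 × 0.116 × 0.088 = 0.00061248
  MetroPost: 0.07 × 0.04 × 0.03 = 0.000084
  Orbit: 0.03 × 0.03 × 0.1075 = 0.00009675
  QuickShip: 0.47 × 0.11 × 0.06 = 0.003102
Sum = 0.00772823.
P(FleetOne | evidence) = 0.00341 / 0.00772823 ≈ 0.441.

0.441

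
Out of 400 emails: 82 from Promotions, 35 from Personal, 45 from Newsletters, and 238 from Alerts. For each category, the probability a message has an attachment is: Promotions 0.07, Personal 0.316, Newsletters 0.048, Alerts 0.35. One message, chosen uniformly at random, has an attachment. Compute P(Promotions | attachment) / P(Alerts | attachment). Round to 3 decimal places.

Prior × likelihood for each hypothesis:
  Promotions: 0.205 × 0.07 = 0.01435
  Personal: 0.0875 × 0.316 = 0.02765
  Newsletters: 0.1125 × 0.048 = 0.0054
  Alerts: 0.595 × 0.35 = 0.20825
Sum = 0.25565.
The ratio is 0.01435 / 0.20825 (the normalizer cancels) = 0.069.

0.069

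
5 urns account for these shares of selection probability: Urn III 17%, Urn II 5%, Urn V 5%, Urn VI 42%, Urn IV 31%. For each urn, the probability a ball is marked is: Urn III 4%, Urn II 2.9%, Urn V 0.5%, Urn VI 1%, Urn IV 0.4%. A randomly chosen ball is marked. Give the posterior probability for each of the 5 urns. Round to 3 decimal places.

Unnormalized posteriors (prior × likelihood):
  Urn III: 0.17 × 0.04 = 0.0068
  Urn II: 0.05 × 0.029 = 0.00145
  Urn V: 0.05 × 0.005 = 0.00025
  Urn VI: 0.42 × 0.01 = 0.0042
  Urn IV: 0.31 × 0.004 = 0.00124
Normalizing constant = 0.01394.
P(Urn III | marked) = 0.0068/0.01394 ≈ 0.488
P(Urn II | marked) = 0.00145/0.01394 ≈ 0.104
P(Urn V | marked) = 0.00025/0.01394 ≈ 0.018
P(Urn VI | marked) = 0.0042/0.01394 ≈ 0.301
P(Urn IV | marked) = 0.00124/0.01394 ≈ 0.089
(Check: 0.488+0.104+0.018+0.301+0.089 = 1.000.)

Urn III 0.488, Urn II 0.104, Urn V 0.018, Urn VI 0.301, Urn IV 0.089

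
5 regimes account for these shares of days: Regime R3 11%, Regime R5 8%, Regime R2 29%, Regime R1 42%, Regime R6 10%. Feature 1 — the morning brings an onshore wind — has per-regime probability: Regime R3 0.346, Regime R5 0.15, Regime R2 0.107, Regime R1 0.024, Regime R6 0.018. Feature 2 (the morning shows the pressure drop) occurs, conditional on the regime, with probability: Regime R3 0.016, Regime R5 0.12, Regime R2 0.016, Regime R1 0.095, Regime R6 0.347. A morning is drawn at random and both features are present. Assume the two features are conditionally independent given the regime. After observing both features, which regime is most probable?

Regime R5

Prior × likelihood for each hypothesis:
  Regime R3: 0.11 × 0.346 × 0.016 = 0.00060896
  Regime R5: 0.08 × 0.15 × 0.12 = 0.00144
  Regime R2: 0.29 × 0.107 × 0.016 = 0.00049648
  Regime R1: 0.42 × 0.024 × 0.095 = 0.0009576
  Regime R6: 0.1 × 0.018 × 0.347 = 0.0006246
Normalizing constant = 0.00412764.
Largest term belongs to Regime R5, so Regime R5 is most probable.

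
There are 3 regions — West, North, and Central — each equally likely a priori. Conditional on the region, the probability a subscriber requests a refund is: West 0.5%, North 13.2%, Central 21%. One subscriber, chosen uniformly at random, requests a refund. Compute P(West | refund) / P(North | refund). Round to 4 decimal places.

0.0379

Since the prior is uniform, the posterior is proportional to the likelihood:
  West: 0.005
  North: 0.132
  Central: 0.21
Total = 0.347.
The ratio is 0.005 / 0.132 (the normalizer cancels) = 0.0379.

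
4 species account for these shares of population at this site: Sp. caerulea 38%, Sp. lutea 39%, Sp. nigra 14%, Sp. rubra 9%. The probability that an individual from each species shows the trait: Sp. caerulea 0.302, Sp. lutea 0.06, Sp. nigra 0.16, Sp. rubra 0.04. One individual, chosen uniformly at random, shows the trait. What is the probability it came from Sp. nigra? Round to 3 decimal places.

By Bayes' rule, posterior ∝ prior × likelihood:
  Sp. caerulea: 0.38 × 0.302 = 0.11476
  Sp. lutea: 0.39 × 0.06 = 0.0234
  Sp. nigra: 0.14 × 0.16 = 0.0224
  Sp. rubra: 0.09 × 0.04 = 0.0036
Total = 0.16416.
P(Sp. nigra | evidence) = 0.0224 / 0.16416 ≈ 0.136.

0.136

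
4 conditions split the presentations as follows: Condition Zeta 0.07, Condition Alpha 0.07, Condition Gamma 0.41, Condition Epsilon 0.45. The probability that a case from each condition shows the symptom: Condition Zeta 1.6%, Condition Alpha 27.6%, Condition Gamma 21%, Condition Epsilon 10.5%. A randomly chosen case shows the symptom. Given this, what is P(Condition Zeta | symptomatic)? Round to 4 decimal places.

Unnormalized posteriors (prior × likelihood):
  Condition Zeta: 0.07 × 0.016 = 0.00112
  Condition Alpha: 0.07 × 0.276 = 0.01932
  Condition Gamma: 0.41 × 0.21 = 0.0861
  Condition Epsilon: 0.45 × 0.105 = 0.04725
Normalizing constant = 0.15379.
P(Condition Zeta | evidence) = 0.00112 / 0.15379 ≈ 0.0073.

0.0073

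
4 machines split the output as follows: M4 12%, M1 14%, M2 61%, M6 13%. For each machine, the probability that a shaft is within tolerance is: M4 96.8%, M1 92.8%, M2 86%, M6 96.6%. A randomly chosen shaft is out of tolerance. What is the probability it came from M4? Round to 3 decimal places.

0.037

Taking complements, P(oversize | each) = M4 0.032, M1 0.072, M2 0.14, M6 0.034.
Unnormalized posteriors (prior × likelihood):
  M4: 0.12 × 0.032 = 0.00384
  M1: 0.14 × 0.072 = 0.01008
  M2: 0.61 × 0.14 = 0.0854
  M6: 0.13 × 0.034 = 0.00442
Total = 0.10374.
P(M4 | evidence) = 0.00384 / 0.10374 ≈ 0.037.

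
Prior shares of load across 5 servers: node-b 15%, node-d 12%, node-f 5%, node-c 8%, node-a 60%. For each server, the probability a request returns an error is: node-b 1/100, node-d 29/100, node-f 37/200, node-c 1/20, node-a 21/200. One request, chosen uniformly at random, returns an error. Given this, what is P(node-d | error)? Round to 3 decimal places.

By Bayes' rule, posterior ∝ prior × likelihood:
  node-b: 0.15 × 0.01 = 0.0015
  node-d: 0.12 × 0.29 = 0.0348
  node-f: 0.05 × 0.185 = 0.00925
  node-c: 0.08 × 0.05 = 0.004
  node-a: 0.6 × 0.105 = 0.063
Normalizing constant = 0.11255.
P(node-d | evidence) = 0.0348 / 0.11255 ≈ 0.309.

0.309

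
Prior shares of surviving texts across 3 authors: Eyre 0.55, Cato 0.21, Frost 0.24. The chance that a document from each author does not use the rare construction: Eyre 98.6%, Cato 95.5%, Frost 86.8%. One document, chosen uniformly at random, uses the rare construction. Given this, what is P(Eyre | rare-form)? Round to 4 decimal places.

0.1577

Taking complements, P(rare-form | each) = Eyre 0.014, Cato 0.045, Frost 0.132.
Prior × likelihood for each hypothesis:
  Eyre: 0.55 × 0.014 = 0.0077
  Cato: 0.21 × 0.045 = 0.00945
  Frost: 0.24 × 0.132 = 0.03168
Normalizing constant = 0.04883.
P(Eyre | evidence) = 0.0077 / 0.04883 ≈ 0.1577.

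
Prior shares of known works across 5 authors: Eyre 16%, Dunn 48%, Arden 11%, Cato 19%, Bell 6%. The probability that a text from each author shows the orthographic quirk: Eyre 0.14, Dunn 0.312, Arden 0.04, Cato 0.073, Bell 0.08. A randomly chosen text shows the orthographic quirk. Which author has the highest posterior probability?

Prior × likelihood for each hypothesis:
  Eyre: 0.16 × 0.14 = 0.0224
  Dunn: 0.48 × 0.312 = 0.14976
  Arden: 0.11 × 0.04 = 0.0044
  Cato: 0.19 × 0.073 = 0.01387
  Bell: 0.06 × 0.08 = 0.0048
Normalizing constant = 0.19523.
Largest term belongs to Dunn, so Dunn is most probable.

Dunn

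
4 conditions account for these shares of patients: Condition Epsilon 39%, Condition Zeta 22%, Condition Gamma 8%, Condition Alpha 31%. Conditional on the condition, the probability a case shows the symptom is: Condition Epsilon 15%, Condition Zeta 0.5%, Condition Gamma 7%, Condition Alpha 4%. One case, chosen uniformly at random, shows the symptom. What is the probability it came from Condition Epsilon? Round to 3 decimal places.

Compute prior × likelihood for every hypothesis:
  Condition Epsilon: 0.39 × 0.15 = 0.0585
  Condition Zeta: 0.22 × 0.005 = 0.0011
  Condition Gamma: 0.08 × 0.07 = 0.0056
  Condition Alpha: 0.31 × 0.04 = 0.0124
Total = 0.0776.
P(Condition Epsilon | evidence) = 0.0585 / 0.0776 ≈ 0.754.

0.754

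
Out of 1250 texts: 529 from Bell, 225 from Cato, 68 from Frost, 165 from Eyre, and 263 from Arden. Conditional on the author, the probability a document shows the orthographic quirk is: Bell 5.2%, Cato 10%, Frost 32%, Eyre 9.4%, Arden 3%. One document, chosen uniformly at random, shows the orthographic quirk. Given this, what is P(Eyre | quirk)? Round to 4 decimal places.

0.1630

Unnormalized posteriors (prior × likelihood):
  Bell: 0.4232 × 0.052 = 0.0220064
  Cato: 0.18 × 0.1 = 0.018
  Frost: 0.0544 × 0.32 = 0.017408
  Eyre: 0.132 × 0.094 = 0.012408
  Arden: 0.2104 × 0.03 = 0.006312
Sum = 0.0761344.
P(Eyre | evidence) = 0.012408 / 0.0761344 ≈ 0.1630.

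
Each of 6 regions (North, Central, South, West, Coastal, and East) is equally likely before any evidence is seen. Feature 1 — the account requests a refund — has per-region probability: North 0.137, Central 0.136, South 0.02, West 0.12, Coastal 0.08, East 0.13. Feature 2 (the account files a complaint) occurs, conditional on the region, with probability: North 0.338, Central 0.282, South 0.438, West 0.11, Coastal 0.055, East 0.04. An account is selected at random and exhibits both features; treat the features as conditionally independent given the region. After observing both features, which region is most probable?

North

With a uniform prior (1/6 each), posterior ∝ likelihood:
  North: 0.137 × 0.338 = 0.046306
  Central: 0.136 × 0.282 = 0.038352
  South: 0.02 × 0.438 = 0.00876
  West: 0.12 × 0.11 = 0.0132
  Coastal: 0.08 × 0.055 = 0.0044
  East: 0.13 × 0.04 = 0.0052
Total = 0.116218.
Largest term belongs to North, so North is most probable.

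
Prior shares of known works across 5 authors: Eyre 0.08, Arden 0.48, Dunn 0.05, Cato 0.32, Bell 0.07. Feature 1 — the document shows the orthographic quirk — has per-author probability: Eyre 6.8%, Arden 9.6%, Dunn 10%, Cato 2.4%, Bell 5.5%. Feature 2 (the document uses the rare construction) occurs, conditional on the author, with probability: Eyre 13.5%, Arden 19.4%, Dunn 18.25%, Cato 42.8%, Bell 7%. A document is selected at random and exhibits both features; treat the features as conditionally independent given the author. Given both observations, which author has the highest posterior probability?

Prior × likelihood for each hypothesis:
  Eyre: 0.08 × 0.068 × 0.135 = 0.0007344
  Arden: 0.48 × 0.096 × 0.194 = 0.00893952
  Dunn: 0.05 × 0.1 × 0.1825 = 0.0009125
  Cato: 0.32 × 0.024 × 0.428 = 0.00328704
  Bell: 0.07 × 0.055 × 0.07 = 0.0002695
Normalizing constant = 0.01414296.
Largest term belongs to Arden, so Arden is most probable.

Arden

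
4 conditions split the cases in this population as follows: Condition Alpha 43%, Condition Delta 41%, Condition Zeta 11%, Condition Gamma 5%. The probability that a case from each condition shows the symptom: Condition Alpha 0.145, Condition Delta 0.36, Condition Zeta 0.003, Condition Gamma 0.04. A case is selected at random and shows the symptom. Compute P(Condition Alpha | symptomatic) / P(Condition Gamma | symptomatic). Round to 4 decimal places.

By Bayes' rule, posterior ∝ prior × likelihood:
  Condition Alpha: 0.43 × 0.145 = 0.06235
  Condition Delta: 0.41 × 0.36 = 0.1476
  Condition Zeta: 0.11 × 0.003 = 0.00033
  Condition Gamma: 0.05 × 0.04 = 0.002
Total = 0.21228.
The ratio is 0.06235 / 0.002 (the normalizer cancels) = 31.1750.

31.1750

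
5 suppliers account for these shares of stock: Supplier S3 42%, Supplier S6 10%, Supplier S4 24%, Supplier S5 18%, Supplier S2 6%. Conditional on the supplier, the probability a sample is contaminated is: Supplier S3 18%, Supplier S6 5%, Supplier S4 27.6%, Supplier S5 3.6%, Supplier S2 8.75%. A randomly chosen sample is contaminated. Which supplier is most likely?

Supplier S3

By Bayes' rule, posterior ∝ prior × likelihood:
  Supplier S3: 0.42 × 0.18 = 0.0756
  Supplier S6: 0.1 × 0.05 = 0.005
  Supplier S4: 0.24 × 0.276 = 0.06624
  Supplier S5: 0.18 × 0.036 = 0.00648
  Supplier S2: 0.06 × 0.0875 = 0.00525
Total = 0.15857.
Largest term belongs to Supplier S3, so Supplier S3 is most probable.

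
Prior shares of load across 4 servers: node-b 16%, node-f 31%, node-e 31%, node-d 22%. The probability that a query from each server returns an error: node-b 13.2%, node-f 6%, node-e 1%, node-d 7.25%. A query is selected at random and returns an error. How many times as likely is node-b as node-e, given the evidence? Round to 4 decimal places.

Prior × likelihood for each hypothesis:
  node-b: 0.16 × 0.132 = 0.02112
  node-f: 0.31 × 0.06 = 0.0186
  node-e: 0.31 × 0.01 = 0.0031
  node-d: 0.22 × 0.0725 = 0.01595
Normalizing constant = 0.05877.
The ratio is 0.02112 / 0.0031 (the normalizer cancels) = 6.8129.

6.8129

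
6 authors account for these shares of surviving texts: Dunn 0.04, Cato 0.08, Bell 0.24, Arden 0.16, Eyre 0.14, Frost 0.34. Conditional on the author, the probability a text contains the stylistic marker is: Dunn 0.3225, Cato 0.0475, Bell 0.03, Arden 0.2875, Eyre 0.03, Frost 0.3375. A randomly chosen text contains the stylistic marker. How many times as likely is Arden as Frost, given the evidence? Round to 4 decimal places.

0.4009

Compute prior × likelihood for every hypothesis:
  Dunn: 0.04 × 0.3225 = 0.0129
  Cato: 0.08 × 0.0475 = 0.0038
  Bell: 0.24 × 0.03 = 0.0072
  Arden: 0.16 × 0.2875 = 0.046
  Eyre: 0.14 × 0.03 = 0.0042
  Frost: 0.34 × 0.3375 = 0.11475
Normalizing constant = 0.18885.
The ratio is 0.046 / 0.11475 (the normalizer cancels) = 0.4009.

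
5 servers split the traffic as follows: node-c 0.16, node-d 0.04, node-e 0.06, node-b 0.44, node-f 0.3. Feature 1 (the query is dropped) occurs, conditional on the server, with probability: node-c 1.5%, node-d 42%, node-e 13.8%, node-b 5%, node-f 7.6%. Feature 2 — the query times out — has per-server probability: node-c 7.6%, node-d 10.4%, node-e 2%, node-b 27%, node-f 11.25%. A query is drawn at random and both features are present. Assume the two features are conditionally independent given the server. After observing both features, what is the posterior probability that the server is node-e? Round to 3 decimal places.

0.016

Unnormalized posteriors (prior × likelihood):
  node-c: 0.16 × 0.015 × 0.076 = 0.0001824
  node-d: 0.04 × 0.42 × 0.104 = 0.0017472
  node-e: 0.06 × 0.138 × 0.02 = 0.0001656
  node-b: 0.44 × 0.05 × 0.27 = 0.00594
  node-f: 0.3 × 0.076 × 0.1125 = 0.002565
Normalizing constant = 0.0106002.
P(node-e | evidence) = 0.0001656 / 0.0106002 ≈ 0.016.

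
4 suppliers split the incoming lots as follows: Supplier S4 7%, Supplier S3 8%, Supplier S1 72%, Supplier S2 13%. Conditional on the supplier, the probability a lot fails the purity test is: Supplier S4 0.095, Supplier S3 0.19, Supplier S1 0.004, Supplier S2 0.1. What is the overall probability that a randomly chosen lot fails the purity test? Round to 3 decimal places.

Compute prior × likelihood for every hypothesis:
  Supplier S4: 0.07 × 0.095 = 0.00665
  Supplier S3: 0.08 × 0.19 = 0.0152
  Supplier S1: 0.72 × 0.004 = 0.00288
  Supplier S2: 0.13 × 0.1 = 0.013
P(off-spec) = 0.00665 + 0.0152 + 0.00288 + 0.013 = 0.03773 → 0.038.

0.038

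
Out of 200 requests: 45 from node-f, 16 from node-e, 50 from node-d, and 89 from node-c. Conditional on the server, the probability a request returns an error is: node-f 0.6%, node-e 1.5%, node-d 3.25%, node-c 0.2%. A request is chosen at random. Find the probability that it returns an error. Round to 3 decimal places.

0.012

Prior × likelihood for each hypothesis:
  node-f: 0.225 × 0.006 = 0.00135
  node-e: 0.08 × 0.015 = 0.0012
  node-d: 0.25 × 0.0325 = 0.008125
  node-c: 0.445 × 0.002 = 0.00089
P(error) = 0.00135 + 0.0012 + 0.008125 + 0.00089 = 0.011565 → 0.012.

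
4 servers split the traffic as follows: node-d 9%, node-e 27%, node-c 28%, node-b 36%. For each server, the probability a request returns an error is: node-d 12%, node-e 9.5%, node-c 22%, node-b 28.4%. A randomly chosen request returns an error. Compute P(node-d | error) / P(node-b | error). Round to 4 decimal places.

0.1056

Unnormalized posteriors (prior × likelihood):
  node-d: 0.09 × 0.12 = 0.0108
  node-e: 0.27 × 0.095 = 0.02565
  node-c: 0.28 × 0.22 = 0.0616
  node-b: 0.36 × 0.284 = 0.10224
Total = 0.20029.
The ratio is 0.0108 / 0.10224 (the normalizer cancels) = 0.1056.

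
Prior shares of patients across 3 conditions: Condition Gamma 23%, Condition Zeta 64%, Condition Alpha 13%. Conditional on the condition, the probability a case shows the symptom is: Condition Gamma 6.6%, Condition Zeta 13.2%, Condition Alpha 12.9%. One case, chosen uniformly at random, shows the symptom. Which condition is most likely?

By Bayes' rule, posterior ∝ prior × likelihood:
  Condition Gamma: 0.23 × 0.066 = 0.01518
  Condition Zeta: 0.64 × 0.132 = 0.08448
  Condition Alpha: 0.13 × 0.129 = 0.01677
Total = 0.11643.
Largest term belongs to Condition Zeta, so Condition Zeta is most probable.

Condition Zeta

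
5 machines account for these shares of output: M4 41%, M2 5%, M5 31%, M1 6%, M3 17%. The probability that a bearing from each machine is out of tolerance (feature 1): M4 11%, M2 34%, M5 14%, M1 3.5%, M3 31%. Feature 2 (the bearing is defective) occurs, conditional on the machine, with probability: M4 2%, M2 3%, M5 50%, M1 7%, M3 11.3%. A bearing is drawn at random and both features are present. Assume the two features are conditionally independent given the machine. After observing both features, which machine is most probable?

Unnormalized posteriors (prior × likelihood):
  M4: 0.41 × 0.11 × 0.02 = 0.000902
  M2: 0.05 × 0.34 × 0.03 = 0.00051
  M5: 0.31 × 0.14 × 0.5 = 0.0217
  M1: 0.06 × 0.035 × 0.07 = 0.000147
  M3: 0.17 × 0.31 × 0.113 = 0.0059551
Normalizing constant = 0.0292141.
Largest term belongs to M5, so M5 is most probable.

M5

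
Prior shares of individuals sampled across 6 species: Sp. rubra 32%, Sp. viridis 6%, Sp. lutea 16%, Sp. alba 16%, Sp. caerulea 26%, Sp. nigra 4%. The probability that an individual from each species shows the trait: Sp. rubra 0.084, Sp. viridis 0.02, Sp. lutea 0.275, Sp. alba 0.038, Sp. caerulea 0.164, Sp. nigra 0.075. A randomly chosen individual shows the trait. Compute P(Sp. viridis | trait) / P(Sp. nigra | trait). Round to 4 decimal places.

Unnormalized posteriors (prior × likelihood):
  Sp. rubra: 0.32 × 0.084 = 0.02688
  Sp. viridis: 0.06 × 0.02 = 0.0012
  Sp. lutea: 0.16 × 0.275 = 0.044
  Sp. alba: 0.16 × 0.038 = 0.00608
  Sp. caerulea: 0.26 × 0.164 = 0.04264
  Sp. nigra: 0.04 × 0.075 = 0.003
Sum = 0.1238.
The ratio is 0.0012 / 0.003 (the normalizer cancels) = 0.4000.

0.4000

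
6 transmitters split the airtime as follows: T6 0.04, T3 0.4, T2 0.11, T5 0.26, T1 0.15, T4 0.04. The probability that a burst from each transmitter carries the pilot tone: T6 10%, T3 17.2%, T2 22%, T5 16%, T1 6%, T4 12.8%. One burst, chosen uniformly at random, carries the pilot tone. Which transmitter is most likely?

Compute prior × likelihood for every hypothesis:
  T6: 0.04 × 0.1 = 0.004
  T3: 0.4 × 0.172 = 0.0688
  T2: 0.11 × 0.22 = 0.0242
  T5: 0.26 × 0.16 = 0.0416
  T1: 0.15 × 0.06 = 0.009
  T4: 0.04 × 0.128 = 0.00512
Normalizing constant = 0.15272.
Largest term belongs to T3, so T3 is most probable.

T3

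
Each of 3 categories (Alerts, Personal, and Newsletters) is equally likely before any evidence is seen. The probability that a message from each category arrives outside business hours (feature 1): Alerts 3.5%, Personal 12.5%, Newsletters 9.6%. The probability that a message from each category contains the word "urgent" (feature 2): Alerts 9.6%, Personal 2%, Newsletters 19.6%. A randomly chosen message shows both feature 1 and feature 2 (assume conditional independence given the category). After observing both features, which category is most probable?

Newsletters

Since the prior is uniform, the posterior is proportional to the likelihood:
  Alerts: 0.035 × 0.096 = 0.00336
  Personal: 0.125 × 0.02 = 0.0025
  Newsletters: 0.096 × 0.196 = 0.018816
Normalizing constant = 0.024676.
Largest term belongs to Newsletters, so Newsletters is most probable.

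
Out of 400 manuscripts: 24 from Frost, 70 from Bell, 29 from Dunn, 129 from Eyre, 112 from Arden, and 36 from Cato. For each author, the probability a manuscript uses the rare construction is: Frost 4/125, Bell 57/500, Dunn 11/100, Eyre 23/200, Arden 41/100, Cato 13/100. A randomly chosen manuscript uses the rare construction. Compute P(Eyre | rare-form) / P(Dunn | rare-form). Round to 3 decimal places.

4.650

Unnormalized posteriors (prior × likelihood):
  Frost: 0.06 × 0.032 = 0.00192
  Bell: 0.175 × 0.114 = 0.01995
  Dunn: 0.0725 × 0.11 = 0.007975
  Eyre: 0.3225 × 0.115 = 0.0370875
  Arden: 0.28 × 0.41 = 0.1148
  Cato: 0.09 × 0.13 = 0.0117
Sum = 0.1934325.
The ratio is 0.0370875 / 0.007975 (the normalizer cancels) = 4.650.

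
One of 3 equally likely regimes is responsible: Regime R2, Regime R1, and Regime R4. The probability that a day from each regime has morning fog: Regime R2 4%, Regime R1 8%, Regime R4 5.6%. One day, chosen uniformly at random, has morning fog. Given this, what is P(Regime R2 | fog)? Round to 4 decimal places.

With a uniform prior (1/3 each), posterior ∝ likelihood:
  Regime R2: 0.04
  Regime R1: 0.08
  Regime R4: 0.056
Total = 0.176.
P(Regime R2 | evidence) = 0.04 / 0.176 ≈ 0.2273.

0.2273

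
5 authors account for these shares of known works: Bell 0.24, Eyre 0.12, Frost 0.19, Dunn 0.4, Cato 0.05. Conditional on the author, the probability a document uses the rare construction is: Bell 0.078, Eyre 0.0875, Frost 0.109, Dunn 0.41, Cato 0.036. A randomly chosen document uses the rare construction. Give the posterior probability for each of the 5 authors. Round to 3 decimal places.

Compute prior × likelihood for every hypothesis:
  Bell: 0.24 × 0.078 = 0.01872
  Eyre: 0.12 × 0.0875 = 0.0105
  Frost: 0.19 × 0.109 = 0.02071
  Dunn: 0.4 × 0.41 = 0.164
  Cato: 0.05 × 0.036 = 0.0018
Normalizing constant = 0.21573.
P(Bell | rare-form) = 0.01872/0.21573 ≈ 0.087
P(Eyre | rare-form) = 0.0105/0.21573 ≈ 0.049
P(Frost | rare-form) = 0.02071/0.21573 ≈ 0.096
P(Dunn | rare-form) = 0.164/0.21573 ≈ 0.760
P(Cato | rare-form) = 0.0018/0.21573 ≈ 0.008

Bell 0.087, Eyre 0.049, Frost 0.096, Dunn 0.760, Cato 0.008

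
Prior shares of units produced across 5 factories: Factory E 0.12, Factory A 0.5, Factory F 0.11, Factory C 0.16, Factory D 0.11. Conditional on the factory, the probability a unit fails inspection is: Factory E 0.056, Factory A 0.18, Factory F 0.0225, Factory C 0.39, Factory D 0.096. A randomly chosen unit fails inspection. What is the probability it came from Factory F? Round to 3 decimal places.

Prior × likelihood for each hypothesis:
  Factory E: 0.12 × 0.056 = 0.00672
  Factory A: 0.5 × 0.18 = 0.09
  Factory F: 0.11 × 0.0225 = 0.002475
  Factory C: 0.16 × 0.39 = 0.0624
  Factory D: 0.11 × 0.096 = 0.01056
Normalizing constant = 0.172155.
P(Factory F | evidence) = 0.002475 / 0.172155 ≈ 0.014.

0.014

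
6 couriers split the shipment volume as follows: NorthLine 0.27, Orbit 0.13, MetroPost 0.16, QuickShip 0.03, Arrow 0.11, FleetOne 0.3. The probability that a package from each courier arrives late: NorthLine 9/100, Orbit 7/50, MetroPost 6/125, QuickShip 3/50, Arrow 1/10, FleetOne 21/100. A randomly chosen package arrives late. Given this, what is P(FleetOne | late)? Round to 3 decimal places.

0.500

Prior × likelihood for each hypothesis:
  NorthLine: 0.27 × 0.09 = 0.0243
  Orbit: 0.13 × 0.14 = 0.0182
  MetroPost: 0.16 × 0.048 = 0.00768
  QuickShip: 0.03 × 0.06 = 0.0018
  Arrow: 0.11 × 0.1 = 0.011
  FleetOne: 0.3 × 0.21 = 0.063
Sum = 0.12598.
P(FleetOne | evidence) = 0.063 / 0.12598 ≈ 0.500.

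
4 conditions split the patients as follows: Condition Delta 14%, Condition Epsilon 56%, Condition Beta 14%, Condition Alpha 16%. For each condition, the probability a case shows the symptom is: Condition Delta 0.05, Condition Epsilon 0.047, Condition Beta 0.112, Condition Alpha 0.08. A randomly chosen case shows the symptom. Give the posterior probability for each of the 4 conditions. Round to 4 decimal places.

Unnormalized posteriors (prior × likelihood):
  Condition Delta: 0.14 × 0.05 = 0.007
  Condition Epsilon: 0.56 × 0.047 = 0.02632
  Condition Beta: 0.14 × 0.112 = 0.01568
  Condition Alpha: 0.16 × 0.08 = 0.0128
Total = 0.0618.
P(Condition Delta | symptomatic) = 0.007/0.0618 ≈ 0.1133
P(Condition Epsilon | symptomatic) = 0.02632/0.0618 ≈ 0.4259
P(Condition Beta | symptomatic) = 0.01568/0.0618 ≈ 0.2537
P(Condition Alpha | symptomatic) = 0.0128/0.0618 ≈ 0.2071

Condition Delta 0.1133, Condition Epsilon 0.4259, Condition Beta 0.2537, Condition Alpha 0.2071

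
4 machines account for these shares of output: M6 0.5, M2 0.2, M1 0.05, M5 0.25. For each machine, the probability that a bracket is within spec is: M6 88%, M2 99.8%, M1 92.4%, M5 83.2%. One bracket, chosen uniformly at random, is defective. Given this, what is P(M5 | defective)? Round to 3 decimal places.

0.395

Taking complements, P(defective | each) = M6 0.12, M2 0.002, M1 0.076, M5 0.168.
Unnormalized posteriors (prior × likelihood):
  M6: 0.5 × 0.12 = 0.06
  M2: 0.2 × 0.002 = 0.0004
  M1: 0.05 × 0.076 = 0.0038
  M5: 0.25 × 0.168 = 0.042
Sum = 0.1062.
P(M5 | evidence) = 0.042 / 0.1062 ≈ 0.395.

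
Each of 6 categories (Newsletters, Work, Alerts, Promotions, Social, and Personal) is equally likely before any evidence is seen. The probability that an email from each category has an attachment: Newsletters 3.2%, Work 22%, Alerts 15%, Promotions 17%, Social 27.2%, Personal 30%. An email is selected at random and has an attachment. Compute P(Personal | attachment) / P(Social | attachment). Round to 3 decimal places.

With a uniform prior (1/6 each), posterior ∝ likelihood:
  Newsletters: 0.032
  Work: 0.22
  Alerts: 0.15
  Promotions: 0.17
  Social: 0.272
  Personal: 0.3
Sum = 1.144.
The ratio is 0.3 / 0.272 (the normalizer cancels) = 1.103.

1.103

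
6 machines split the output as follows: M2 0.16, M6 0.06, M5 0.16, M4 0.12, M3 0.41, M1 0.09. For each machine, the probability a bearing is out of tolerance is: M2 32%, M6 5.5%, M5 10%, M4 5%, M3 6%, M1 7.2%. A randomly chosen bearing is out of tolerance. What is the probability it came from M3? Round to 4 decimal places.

0.2287

Prior × likelihood for each hypothesis:
  M2: 0.16 × 0.32 = 0.0512
  M6: 0.06 × 0.055 = 0.0033
  M5: 0.16 × 0.1 = 0.016
  M4: 0.12 × 0.05 = 0.006
  M3: 0.41 × 0.06 = 0.0246
  M1: 0.09 × 0.072 = 0.00648
Sum = 0.10758.
P(M3 | evidence) = 0.0246 / 0.10758 ≈ 0.2287.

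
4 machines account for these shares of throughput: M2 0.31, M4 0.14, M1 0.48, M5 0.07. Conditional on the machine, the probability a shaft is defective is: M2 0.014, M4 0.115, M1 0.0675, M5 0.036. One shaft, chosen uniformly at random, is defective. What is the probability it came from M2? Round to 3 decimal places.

Unnormalized posteriors (prior × likelihood):
  M2: 0.31 × 0.014 = 0.00434
  M4: 0.14 × 0.115 = 0.0161
  M1: 0.48 × 0.0675 = 0.0324
  M5: 0.07 × 0.036 = 0.00252
Normalizing constant = 0.05536.
P(M2 | evidence) = 0.00434 / 0.05536 ≈ 0.078.

0.078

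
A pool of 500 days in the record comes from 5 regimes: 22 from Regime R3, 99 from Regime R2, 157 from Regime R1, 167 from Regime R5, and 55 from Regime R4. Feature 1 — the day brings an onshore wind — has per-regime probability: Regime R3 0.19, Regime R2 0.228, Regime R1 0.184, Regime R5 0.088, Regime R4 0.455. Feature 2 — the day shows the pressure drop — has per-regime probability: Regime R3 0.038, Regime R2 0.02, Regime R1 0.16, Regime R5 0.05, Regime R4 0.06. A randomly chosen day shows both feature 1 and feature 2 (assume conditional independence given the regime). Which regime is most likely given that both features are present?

Unnormalized posteriors (prior × likelihood):
  Regime R3: 0.044 × 0.19 × 0.038 = 0.00031768
  Regime R2: 0.198 × 0.228 × 0.02 = 0.00090288
  Regime R1: 0.314 × 0.184 × 0.16 = 0.00924416
  Regime R5: 0.334 × 0.088 × 0.05 = 0.0014696
  Regime R4: 0.11 × 0.455 × 0.06 = 0.003003
Total = 0.01493732.
Largest term belongs to Regime R1, so Regime R1 is most probable.

Regime R1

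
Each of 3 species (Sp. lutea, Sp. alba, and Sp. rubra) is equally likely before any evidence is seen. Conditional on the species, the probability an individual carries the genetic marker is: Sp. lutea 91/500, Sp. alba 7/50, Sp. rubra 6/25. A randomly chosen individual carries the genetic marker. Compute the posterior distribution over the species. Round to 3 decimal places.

Sp. lutea 0.324, Sp. alba 0.249, Sp. rubra 0.427

Since the prior is uniform, the posterior is proportional to the likelihood:
  Sp. lutea: 0.182
  Sp. alba: 0.14
  Sp. rubra: 0.24
Total = 0.562.
P(Sp. lutea | marker) = 0.182/0.562 ≈ 0.324
P(Sp. alba | marker) = 0.14/0.562 ≈ 0.249
P(Sp. rubra | marker) = 0.24/0.562 ≈ 0.427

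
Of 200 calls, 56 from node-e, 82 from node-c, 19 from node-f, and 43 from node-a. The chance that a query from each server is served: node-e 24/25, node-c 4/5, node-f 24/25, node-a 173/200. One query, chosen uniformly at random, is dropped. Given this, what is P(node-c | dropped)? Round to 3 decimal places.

Taking complements, P(dropped | each) = node-e 0.04, node-c 0.2, node-f 0.04, node-a 0.135.
Compute prior × likelihood for every hypothesis:
  node-e: 0.28 × 0.04 = 0.0112
  node-c: 0.41 × 0.2 = 0.082
  node-f: 0.095 × 0.04 = 0.0038
  node-a: 0.215 × 0.135 = 0.029025
Total = 0.126025.
P(node-c | evidence) = 0.082 / 0.126025 ≈ 0.651.

0.651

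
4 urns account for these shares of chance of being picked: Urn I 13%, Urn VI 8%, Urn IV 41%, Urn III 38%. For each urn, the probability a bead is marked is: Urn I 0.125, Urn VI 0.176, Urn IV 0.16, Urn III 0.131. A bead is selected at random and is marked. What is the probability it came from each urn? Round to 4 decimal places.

Unnormalized posteriors (prior × likelihood):
  Urn I: 0.13 × 0.125 = 0.01625
  Urn VI: 0.08 × 0.176 = 0.01408
  Urn IV: 0.41 × 0.16 = 0.0656
  Urn III: 0.38 × 0.131 = 0.04978
Sum = 0.14571.
P(Urn I | marked) = 0.01625/0.14571 ≈ 0.1115
P(Urn VI | marked) = 0.01408/0.14571 ≈ 0.0966
P(Urn IV | marked) = 0.0656/0.14571 ≈ 0.4502
P(Urn III | marked) = 0.04978/0.14571 ≈ 0.3416
(Check: 0.1115+0.0966+0.4502+0.3416 = 0.9999.)

Urn I 0.1115, Urn VI 0.0966, Urn IV 0.4502, Urn III 0.3416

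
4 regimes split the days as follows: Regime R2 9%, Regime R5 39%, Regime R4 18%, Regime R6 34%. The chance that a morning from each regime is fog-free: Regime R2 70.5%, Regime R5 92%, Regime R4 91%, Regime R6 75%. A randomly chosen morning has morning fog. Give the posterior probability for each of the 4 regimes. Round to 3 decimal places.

Regime R2 0.167, Regime R5 0.196, Regime R4 0.102, Regime R6 0.535

Taking complements, P(fog | each) = Regime R2 0.295, Regime R5 0.08, Regime R4 0.09, Regime R6 0.25.
Prior × likelihood for each hypothesis:
  Regime R2: 0.09 × 0.295 = 0.02655
  Regime R5: 0.39 × 0.08 = 0.0312
  Regime R4: 0.18 × 0.09 = 0.0162
  Regime R6: 0.34 × 0.25 = 0.085
Sum = 0.15895.
P(Regime R2 | fog) = 0.02655/0.15895 ≈ 0.167
P(Regime R5 | fog) = 0.0312/0.15895 ≈ 0.196
P(Regime R4 | fog) = 0.0162/0.15895 ≈ 0.102
P(Regime R6 | fog) = 0.085/0.15895 ≈ 0.535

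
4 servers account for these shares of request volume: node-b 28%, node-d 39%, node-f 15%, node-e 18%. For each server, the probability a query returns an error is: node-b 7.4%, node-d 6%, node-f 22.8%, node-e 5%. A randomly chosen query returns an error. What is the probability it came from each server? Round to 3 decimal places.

node-b 0.237, node-d 0.268, node-f 0.392, node-e 0.103

Prior × likelihood for each hypothesis:
  node-b: 0.28 × 0.074 = 0.02072
  node-d: 0.39 × 0.06 = 0.0234
  node-f: 0.15 × 0.228 = 0.0342
  node-e: 0.18 × 0.05 = 0.009
Sum = 0.08732.
P(node-b | error) = 0.02072/0.08732 ≈ 0.237
P(node-d | error) = 0.0234/0.08732 ≈ 0.268
P(node-f | error) = 0.0342/0.08732 ≈ 0.392
P(node-e | error) = 0.009/0.08732 ≈ 0.103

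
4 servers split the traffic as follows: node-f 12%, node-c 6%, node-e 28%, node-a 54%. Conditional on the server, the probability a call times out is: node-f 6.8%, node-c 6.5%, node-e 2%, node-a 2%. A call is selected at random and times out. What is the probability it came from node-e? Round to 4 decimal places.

0.1968

Prior × likelihood for each hypothesis:
  node-f: 0.12 × 0.068 = 0.00816
  node-c: 0.06 × 0.065 = 0.0039
  node-e: 0.28 × 0.02 = 0.0056
  node-a: 0.54 × 0.02 = 0.0108
Normalizing constant = 0.02846.
P(node-e | evidence) = 0.0056 / 0.02846 ≈ 0.1968.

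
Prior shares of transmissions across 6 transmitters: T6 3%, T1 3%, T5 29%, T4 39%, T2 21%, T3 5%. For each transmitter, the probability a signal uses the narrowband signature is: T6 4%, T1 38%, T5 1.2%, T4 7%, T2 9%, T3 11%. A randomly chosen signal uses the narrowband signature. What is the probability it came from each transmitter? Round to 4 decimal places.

Unnormalized posteriors (prior × likelihood):
  T6: 0.03 × 0.04 = 0.0012
  T1: 0.03 × 0.38 = 0.0114
  T5: 0.29 × 0.012 = 0.00348
  T4: 0.39 × 0.07 = 0.0273
  T2: 0.21 × 0.09 = 0.0189
  T3: 0.05 × 0.11 = 0.0055
Normalizing constant = 0.06778.
P(T6 | narrowband) = 0.0012/0.06778 ≈ 0.0177
P(T1 | narrowband) = 0.0114/0.06778 ≈ 0.1682
P(T5 | narrowband) = 0.00348/0.06778 ≈ 0.0513
P(T4 | narrowband) = 0.0273/0.06778 ≈ 0.4028
P(T2 | narrowband) = 0.0189/0.06778 ≈ 0.2788
P(T3 | narrowband) = 0.0055/0.06778 ≈ 0.0811
(Check: 0.0177+0.1682+0.0513+0.4028+0.2788+0.0811 = 0.9999.)

T6 0.0177, T1 0.1682, T5 0.0513, T4 0.4028, T2 0.2788, T3 0.0811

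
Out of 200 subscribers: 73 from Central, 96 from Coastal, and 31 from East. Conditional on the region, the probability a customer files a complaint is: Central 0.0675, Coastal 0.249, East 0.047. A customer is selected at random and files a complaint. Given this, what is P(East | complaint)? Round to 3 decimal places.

0.048

Compute prior × likelihood for every hypothesis:
  Central: 0.365 × 0.0675 = 0.0246375
  Coastal: 0.48 × 0.249 = 0.11952
  East: 0.155 × 0.047 = 0.007285
Normalizing constant = 0.1514425.
P(East | evidence) = 0.007285 / 0.1514425 ≈ 0.048.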